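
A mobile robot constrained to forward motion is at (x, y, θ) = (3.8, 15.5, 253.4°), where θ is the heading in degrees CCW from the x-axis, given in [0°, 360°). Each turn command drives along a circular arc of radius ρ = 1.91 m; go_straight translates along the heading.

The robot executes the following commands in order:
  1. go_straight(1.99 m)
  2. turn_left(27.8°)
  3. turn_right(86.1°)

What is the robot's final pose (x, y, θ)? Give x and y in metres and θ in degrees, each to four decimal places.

(1.8122, 10.4612, 195.1000°)

set_pose: (x, y, θ) = (3.8000, 15.5000, 253.4000°), ρ = 1.91
go_straight(1.99): x += 1.99·cos θ, y += 1.99·sin θ → (3.2315, 13.5929, 253.4000°)
turn_left(27.8°): centre at ρ to the left, rotate +27.8° → (3.1883, 12.6763, 281.2000°)
turn_right(86.1°): centre at ρ to the right, rotate −86.1° → (1.8122, 10.4612, 195.1000°)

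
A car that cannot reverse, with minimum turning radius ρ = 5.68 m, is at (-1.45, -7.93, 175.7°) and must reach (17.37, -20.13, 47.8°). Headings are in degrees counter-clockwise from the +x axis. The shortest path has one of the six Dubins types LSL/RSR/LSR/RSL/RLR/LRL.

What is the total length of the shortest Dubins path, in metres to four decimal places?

38.2914 m

Let ψ = atan2(Δy, Δx) = atan2(-12.20, 18.82) = -32.9532° be the start→goal bearing.
Normalize: d = |goal − start| / ρ = 22.428384/5.68 = 3.948659, α = (θ_start − ψ) mod 360° = 208.6532° = 3.641685 rad, β = (θ_goal − ψ) mod 360° = 80.7532° = 1.409409 rad.
Common terms: sin α = -0.479507, cos α = -0.877538, sin β = 0.987005, cos β = 0.160688, cos(α−β) = -0.614285, d² = 15.591909. Work in radians in the unit-radius frame; every candidate has L = ρ·(t + p + q).
LSL: p² = 2 + d² − 2cos(α−β) + 2d(sin α − sin β) = 7.238968; p = √p² = 2.690533; φ = atan2(cos β − cos α, d + sin α − sin β) = 0.396163 rad; t = (φ − α) mod 2π = 3.037663 rad, q = (β − φ) mod 2π = 1.013246 rad → L = 5.68·(3.037663 + 2.690533 + 1.013246) = 5.68·6.741442 = 38.291392 m
RSR: p² = 2 + d² − 2cos(α−β) + 2d(sin β − sin α) = 30.401991; p = √p² = 5.513800; φ = atan2(cos α − cos β, d − sin α + sin β) = -0.189427 rad; t = (α − φ) mod 2π = 3.831112 rad, q = (φ − β) mod 2π = 4.684350 rad → L = 5.68·(3.831112 + 5.513800 + 4.684350) = 5.68·14.029261 = 79.686205 m
LSR: p² = d² − 2 + 2cos(α−β) + 2d(sin α + sin β) = 16.371217; p = √p² = 4.046136; φ = atan2(−cos α − cos β, d + sin α + sin β) − atan2(−2, p) = 0.618577 rad; t = (φ − α) mod 2π = 3.260077 rad, q = (φ − β) mod 2π = 5.492353 rad → L = 5.68·(3.260077 + 4.046136 + 5.492353) = 5.68·12.798567 = 72.695860 m
RSL: p² = d² − 2 + 2cos(α−β) − 2d(sin α + sin β) = 8.355460; p = √p² = 2.890581; φ = atan2(cos α + cos β, d − sin α − sin β) − atan2(2, p) = -0.810650 rad; t = (α − φ) mod 2π = 4.452335 rad, q = (β − φ) mod 2π = 2.220059 rad → L = 5.68·(4.452335 + 2.890581 + 2.220059) = 5.68·9.562975 = 54.317698 m
RLR: c = (6 − d² + 2cos(α−β) + 2d(sin α − sin β))/8 = -2.800249, |c| > 1 → infeasible
LRL: c = (6 − d² + 2cos(α−β) − 2d(sin α − sin β))/8 = 0.095129; p = 2π − arccos c = 4.807662 rad; φ = atan2(cos β − cos α, d + sin α − sin β) = 0.396163 rad; t = (φ − α + p/2) mod 2π = 5.441494 rad, q = (β − α − t + p) mod 2π = 3.417077 rad → L = 5.68·(5.441494 + 4.807662 + 3.417077) = 5.68·13.666233 = 77.624205 m
Shortest: LSL with L = 38.291392 m ≈ 38.2914 m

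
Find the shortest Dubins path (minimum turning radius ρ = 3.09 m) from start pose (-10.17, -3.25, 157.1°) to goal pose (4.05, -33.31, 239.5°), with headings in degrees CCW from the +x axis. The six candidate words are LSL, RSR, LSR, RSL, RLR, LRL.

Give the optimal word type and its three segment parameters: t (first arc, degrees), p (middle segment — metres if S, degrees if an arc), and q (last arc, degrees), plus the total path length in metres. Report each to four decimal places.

Let ψ = atan2(Δy, Δx) = atan2(-30.06, 14.22) = -64.6833° be the start→goal bearing.
Normalize: d = |goal − start| / ρ = 33.253752/3.09 = 10.761732, α = (θ_start − ψ) mod 360° = 221.7833° = 3.870849 rad, β = (θ_goal − ψ) mod 360° = 304.1833° = 5.309001 rad.
Common terms: sin α = -0.666316, cos α = -0.745670, sin β = -0.827244, cos β = 0.561843, cos(α−β) = 0.132256, d² = 115.814874. Work in radians in the unit-radius frame; every candidate has L = ρ·(t + p + q).
LSL: p² = 2 + d² − 2cos(α−β) + 2d(sin α − sin β) = 121.014102; p = √p² = 11.000641; φ = atan2(cos β − cos α, d + sin α − sin β) = 0.119140 rad; t = (φ − α) mod 2π = 2.531476 rad, q = (β − φ) mod 2π = 5.189861 rad → L = 3.09·(2.531476 + 11.000641 + 5.189861) = 3.09·18.721978 = 57.850911 m
RSR: p² = 2 + d² − 2cos(α−β) + 2d(sin β − sin α) = 114.086621; p = √p² = 10.681134; φ = atan2(cos α − cos β, d − sin α + sin β) = -0.122721 rad; t = (α − φ) mod 2π = 3.993570 rad, q = (φ − β) mod 2π = 0.851464 rad → L = 3.09·(3.993570 + 10.681134 + 0.851464) = 3.09·15.526168 = 47.975859 m
LSR: p² = d² − 2 + 2cos(α−β) + 2d(sin α + sin β) = 81.932811; p = √p² = 9.051674; φ = atan2(−cos α − cos β, d + sin α + sin β) − atan2(−2, p) = 0.237291 rad; t = (φ − α) mod 2π = 2.649627 rad, q = (φ − β) mod 2π = 1.211476 rad → L = 3.09·(2.649627 + 9.051674 + 1.211476) = 3.09·12.912778 = 39.900484 m
RSL: p² = d² − 2 + 2cos(α−β) − 2d(sin α + sin β) = 146.225963; p = √p² = 12.092393; φ = atan2(cos α + cos β, d − sin α − sin β) − atan2(2, p) = -0.178908 rad; t = (α − φ) mod 2π = 4.049757 rad, q = (β − φ) mod 2π = 5.487909 rad → L = 3.09·(4.049757 + 12.092393 + 5.487909) = 3.09·21.630059 = 66.836882 m
RLR: c = (6 − d² + 2cos(α−β) + 2d(sin α − sin β))/8 = -13.260828, |c| > 1 → infeasible
LRL: c = (6 − d² + 2cos(α−β) − 2d(sin α − sin β))/8 = -14.126763, |c| > 1 → infeasible
Shortest: LSR with L = 39.900484 m ≈ 39.9005 m
Convert LSR to answer units (arcs ×180/π): t = 2.649627·180/π = 151.8125°, p = ρ·p = 3.09·9.051674 = 27.9697 m, q = 1.211476·180/π = 69.4125°, L = 39.9005 m.

LSR: t = 151.8125°, p = 27.9697 m, q = 69.4125°, L = 39.9005 m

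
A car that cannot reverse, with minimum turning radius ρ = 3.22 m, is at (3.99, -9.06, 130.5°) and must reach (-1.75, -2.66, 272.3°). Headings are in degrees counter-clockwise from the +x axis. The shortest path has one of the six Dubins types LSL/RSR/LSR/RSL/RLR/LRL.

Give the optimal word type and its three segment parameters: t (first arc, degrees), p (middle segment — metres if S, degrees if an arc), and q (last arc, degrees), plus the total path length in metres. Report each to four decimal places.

RSL: t = 67.3624°, p = 1.7129 m, q = 209.1624°, L = 17.2535 m

Let ψ = atan2(Δy, Δx) = atan2(6.40, -5.74) = 131.8881° be the start→goal bearing.
Normalize: d = |goal − start| / ρ = 8.596953/3.22 = 2.669861, α = (θ_start − ψ) mod 360° = 358.6119° = 6.258958 rad, β = (θ_goal − ψ) mod 360° = 140.4119° = 2.450649 rad.
Common terms: sin α = -0.024225, cos α = 0.999707, sin β = 0.637264, cos β = -0.770645, cos(α−β) = -0.785857, d² = 7.128159. Work in radians in the unit-radius frame; every candidate has L = ρ·(t + p + q).
LSL: p² = 2 + d² − 2cos(α−β) + 2d(sin α − sin β) = 7.167702; p = √p² = 2.677256; φ = atan2(cos β − cos α, d + sin α − sin β) = -0.722492 rad; t = (φ − α) mod 2π = 5.584921 rad, q = (β − φ) mod 2π = 3.173141 rad → L = 3.22·(5.584921 + 2.677256 + 3.173141) = 3.22·11.435319 = 36.821726 m
RSR: p² = 2 + d² − 2cos(α−β) + 2d(sin β − sin α) = 14.232043; p = √p² = 3.772538; φ = atan2(cos α − cos β, d − sin α + sin β) = 0.488468 rad; t = (α − φ) mod 2π = 5.770490 rad, q = (φ − β) mod 2π = 4.321004 rad → L = 3.22·(5.770490 + 3.772538 + 4.321004) = 3.22·13.864032 = 44.642182 m
LSR: p² = d² − 2 + 2cos(α−β) + 2d(sin α + sin β) = 6.829904; p = √p² = 2.613409; φ = atan2(−cos α − cos β, d + sin α + sin β) − atan2(−2, p) = 0.583550 rad; t = (φ − α) mod 2π = 0.607778 rad, q = (φ − β) mod 2π = 4.416086 rad → L = 3.22·(0.607778 + 2.613409 + 4.416086) = 3.22·7.637273 = 24.592017 m
RSL: p² = d² − 2 + 2cos(α−β) − 2d(sin α + sin β) = 0.282985; p = √p² = 0.531964; φ = atan2(cos α + cos β, d − sin α − sin β) − atan2(2, p) = -1.199924 rad; t = (α − φ) mod 2π = 1.175696 rad, q = (β − φ) mod 2π = 3.650573 rad → L = 3.22·(1.175696 + 0.531964 + 3.650573) = 3.22·5.358233 = 17.253510 m
RLR: c = (6 − d² + 2cos(α−β) + 2d(sin α − sin β))/8 = -0.779005; p = 2π − arccos c = 3.819311 rad; φ = atan2(cos α − cos β, d − sin α + sin β) = 0.488468 rad; t = (α − φ + p/2) mod 2π = 1.396960 rad, q = (α − β − t + p) mod 2π = 6.230659 rad → L = 3.22·(1.396960 + 3.819311 + 6.230659) = 3.22·11.446930 = 36.859116 m
LRL: c = (6 − d² + 2cos(α−β) − 2d(sin α − sin β))/8 = 0.104037; p = 2π − arccos c = 4.816615 rad; φ = atan2(cos β − cos α, d + sin α − sin β) = -0.722492 rad; t = (φ − α + p/2) mod 2π = 1.710043 rad, q = (β − α − t + p) mod 2π = 5.581449 rad → L = 3.22·(1.710043 + 4.816615 + 5.581449) = 3.22·12.108107 = 38.988103 m
Shortest: RSL with L = 17.253510 m ≈ 17.2535 m
Convert RSL to answer units (arcs ×180/π): t = 1.175696·180/π = 67.3624°, p = ρ·p = 3.22·0.531964 = 1.7129 m, q = 3.650573·180/π = 209.1624°, L = 17.2535 m.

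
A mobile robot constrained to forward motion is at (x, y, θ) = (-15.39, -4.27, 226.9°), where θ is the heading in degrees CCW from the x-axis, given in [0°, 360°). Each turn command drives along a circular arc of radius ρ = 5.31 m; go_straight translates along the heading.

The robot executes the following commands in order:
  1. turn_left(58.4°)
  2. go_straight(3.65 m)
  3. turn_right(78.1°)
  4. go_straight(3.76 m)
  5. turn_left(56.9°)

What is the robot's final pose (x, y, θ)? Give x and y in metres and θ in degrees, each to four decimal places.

set_pose: (x, y, θ) = (-15.3900, -4.2700, 226.9000°), ρ = 5.31
turn_left(58.4°): centre at ρ to the left, rotate +58.4° → (-16.6346, -9.2993, 285.3000°)
go_straight(3.65): x += 3.65·cos θ, y += 3.65·sin θ → (-15.6715, -12.8200, 285.3000°)
turn_right(78.1°): centre at ρ to the right, rotate −78.1° → (-18.3661, -18.9440, 207.2000°)
go_straight(3.76): x += 3.76·cos θ, y += 3.76·sin θ → (-21.7103, -20.6626, 207.2000°)
turn_left(56.9°): centre at ρ to the left, rotate +56.9° → (-24.5650, -24.8396, 264.1000°)

(-24.5650, -24.8396, 264.1000°)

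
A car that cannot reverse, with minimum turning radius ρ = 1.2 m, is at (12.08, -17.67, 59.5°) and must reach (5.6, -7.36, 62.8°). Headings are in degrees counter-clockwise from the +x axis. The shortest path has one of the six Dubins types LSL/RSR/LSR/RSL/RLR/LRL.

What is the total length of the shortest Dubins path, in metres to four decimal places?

Let ψ = atan2(Δy, Δx) = atan2(10.31, -6.48) = 122.1500° be the start→goal bearing.
Normalize: d = |goal − start| / ρ = 12.177294/1.2 = 10.147745, α = (θ_start − ψ) mod 360° = 297.3500° = 5.189736 rad, β = (θ_goal − ψ) mod 360° = 300.6500° = 5.247332 rad.
Common terms: sin α = -0.888217, cos α = 0.459425, sin β = -0.860298, cos β = 0.509792, cos(α−β) = 0.998342, d² = 102.976736. Work in radians in the unit-radius frame; every candidate has L = ρ·(t + p + q).
LSL: p² = 2 + d² − 2cos(α−β) + 2d(sin α − sin β) = 102.413420; p = √p² = 10.119952; φ = atan2(cos β − cos α, d + sin α − sin β) = 0.004977 rad; t = (φ − α) mod 2π = 1.098426 rad, q = (β − φ) mod 2π = 5.242355 rad → L = 1.2·(1.098426 + 10.119952 + 5.242355) = 1.2·16.460733 = 19.752879 m
RSR: p² = 2 + d² − 2cos(α−β) + 2d(sin β − sin α) = 103.546685; p = √p² = 10.175789; φ = atan2(cos α − cos β, d − sin α + sin β) = -0.004950 rad; t = (α − φ) mod 2π = 5.194686 rad, q = (φ − β) mod 2π = 1.030903 rad → L = 1.2·(5.194686 + 10.175789 + 1.030903) = 1.2·16.401379 = 19.681654 m
LSR: p² = d² − 2 + 2cos(α−β) + 2d(sin α + sin β) = 67.486461; p = √p² = 8.215014; φ = atan2(−cos α − cos β, d + sin α + sin β) − atan2(−2, p) = 0.123925 rad; t = (φ − α) mod 2π = 1.217375 rad, q = (φ − β) mod 2π = 1.159779 rad → L = 1.2·(1.217375 + 8.215014 + 1.159779) = 1.2·10.592168 = 12.710601 m
RSL: p² = d² − 2 + 2cos(α−β) − 2d(sin α + sin β) = 138.460378; p = √p² = 11.766919; φ = atan2(cos α + cos β, d − sin α − sin β) − atan2(2, p) = -0.087066 rad; t = (α − φ) mod 2π = 5.276802 rad, q = (β − φ) mod 2π = 5.334398 rad → L = 1.2·(5.276802 + 11.766919 + 5.334398) = 1.2·22.378120 = 26.853744 m
RLR: c = (6 − d² + 2cos(α−β) + 2d(sin α − sin β))/8 = -11.943336, |c| > 1 → infeasible
LRL: c = (6 − d² + 2cos(α−β) − 2d(sin α − sin β))/8 = -11.801677, |c| > 1 → infeasible
Shortest: LSR with L = 12.710601 m ≈ 12.7106 m

12.7106 m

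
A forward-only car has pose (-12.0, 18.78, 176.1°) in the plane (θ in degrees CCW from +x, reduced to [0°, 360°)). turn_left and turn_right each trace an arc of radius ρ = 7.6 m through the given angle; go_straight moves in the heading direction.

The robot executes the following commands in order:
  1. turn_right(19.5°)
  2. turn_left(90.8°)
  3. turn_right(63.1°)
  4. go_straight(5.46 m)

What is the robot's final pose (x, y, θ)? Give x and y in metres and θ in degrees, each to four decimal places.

(-36.4273, 10.2658, 184.3000°)

set_pose: (x, y, θ) = (-12.0000, 18.7800, 176.1000°), ρ = 7.6
turn_right(19.5°): centre at ρ to the right, rotate −19.5° → (-14.5014, 19.3875, 156.6000°)
turn_left(90.8°): centre at ρ to the left, rotate +90.8° → (-24.5361, 15.3332, 247.4000°)
turn_right(63.1°): centre at ρ to the right, rotate −63.1° → (-30.9827, 10.6752, 184.3000°)
go_straight(5.46): x += 5.46·cos θ, y += 5.46·sin θ → (-36.4273, 10.2658, 184.3000°)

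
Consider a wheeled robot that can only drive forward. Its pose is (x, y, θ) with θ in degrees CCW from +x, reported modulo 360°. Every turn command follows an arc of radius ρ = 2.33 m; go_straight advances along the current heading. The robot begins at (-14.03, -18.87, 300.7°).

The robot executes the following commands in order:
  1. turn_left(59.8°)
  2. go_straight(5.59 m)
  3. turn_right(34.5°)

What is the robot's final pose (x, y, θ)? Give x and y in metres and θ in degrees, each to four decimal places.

(-5.0932, -20.3598, 326.0000°)

set_pose: (x, y, θ) = (-14.0300, -18.8700, 300.7000°), ρ = 2.33
turn_left(59.8°): centre at ρ to the left, rotate +59.8° → (-12.0062, -20.0103, 360.5000° ≡ 0.5000°)
go_straight(5.59): x += 5.59·cos θ, y += 5.59·sin θ → (-6.4164, -19.9616, 0.5000°)
turn_right(34.5°): centre at ρ to the right, rotate −34.5° → (-5.0932, -20.3598, -34.0000° ≡ 326.0000°)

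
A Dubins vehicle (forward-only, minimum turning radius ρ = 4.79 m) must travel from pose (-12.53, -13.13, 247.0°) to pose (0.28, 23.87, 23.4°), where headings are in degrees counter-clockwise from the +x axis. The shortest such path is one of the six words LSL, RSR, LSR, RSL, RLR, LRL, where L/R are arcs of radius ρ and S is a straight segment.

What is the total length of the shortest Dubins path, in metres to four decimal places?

54.8887 m

Let ψ = atan2(Δy, Δx) = atan2(37.00, 12.81) = 70.9033° be the start→goal bearing.
Normalize: d = |goal − start| / ρ = 39.154771/4.79 = 8.174274, α = (θ_start − ψ) mod 360° = 176.0967° = 3.073467 rad, β = (θ_goal − ψ) mod 360° = 312.4967° = 5.454096 rad.
Common terms: sin α = 0.068073, cos α = -0.997680, sin β = -0.737316, cos β = 0.675548, cos(α−β) = -0.724172, d² = 66.818751. Work in radians in the unit-radius frame; every candidate has L = ρ·(t + p + q).
LSL: p² = 2 + d² − 2cos(α−β) + 2d(sin α − sin β) = 83.434043; p = √p² = 9.134224; φ = atan2(cos β − cos α, d + sin α − sin β) = 0.184223 rad; t = (φ − α) mod 2π = 3.393941 rad, q = (β − φ) mod 2π = 5.269873 rad → L = 4.79·(3.393941 + 9.134224 + 5.269873) = 4.79·17.798038 = 85.252603 m
RSR: p² = 2 + d² − 2cos(α−β) + 2d(sin β − sin α) = 57.100146; p = √p² = 7.556464; φ = atan2(cos α − cos β, d − sin α + sin β) = -0.223281 rad; t = (α − φ) mod 2π = 3.296748 rad, q = (φ − β) mod 2π = 0.605809 rad → L = 4.79·(3.296748 + 7.556464 + 0.605809) = 4.79·11.459020 = 54.888706 m
LSR: p² = d² − 2 + 2cos(α−β) + 2d(sin α + sin β) = 52.429250; p = √p² = 7.240804; φ = atan2(−cos α − cos β, d + sin α + sin β) − atan2(−2, p) = 0.312389 rad; t = (φ − α) mod 2π = 3.522107 rad, q = (φ − β) mod 2π = 1.141478 rad → L = 4.79·(3.522107 + 7.240804 + 1.141478) = 4.79·11.904390 = 57.022028 m
RSL: p² = d² − 2 + 2cos(α−β) − 2d(sin α + sin β) = 74.311565; p = √p² = 8.620416; φ = atan2(cos α + cos β, d − sin α − sin β) − atan2(2, p) = -0.264384 rad; t = (α − φ) mod 2π = 3.337851 rad, q = (β − φ) mod 2π = 5.718480 rad → L = 4.79·(3.337851 + 8.620416 + 5.718480) = 4.79·17.676746 = 84.671614 m
RLR: c = (6 − d² + 2cos(α−β) + 2d(sin α − sin β))/8 = -6.137518, |c| > 1 → infeasible
LRL: c = (6 − d² + 2cos(α−β) − 2d(sin α − sin β))/8 = -9.429255, |c| > 1 → infeasible
Shortest: RSR with L = 54.888706 m ≈ 54.8887 m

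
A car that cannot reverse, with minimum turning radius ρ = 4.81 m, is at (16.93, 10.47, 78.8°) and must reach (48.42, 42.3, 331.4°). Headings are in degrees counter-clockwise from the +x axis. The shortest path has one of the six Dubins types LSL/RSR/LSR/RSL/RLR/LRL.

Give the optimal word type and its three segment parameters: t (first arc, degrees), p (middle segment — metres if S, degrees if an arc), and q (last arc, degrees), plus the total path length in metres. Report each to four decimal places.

Let ψ = atan2(Δy, Δx) = atan2(31.83, 31.49) = 45.3076° be the start→goal bearing.
Normalize: d = |goal − start| / ρ = 44.774647/4.81 = 9.308658, α = (θ_start − ψ) mod 360° = 33.4924° = 0.584552 rad, β = (θ_goal − ψ) mod 360° = 286.0924° = 4.993253 rad.
Common terms: sin α = 0.551826, cos α = 0.833960, sin β = -0.960816, cos β = 0.277186, cos(α−β) = -0.299041, d² = 86.651121. Work in radians in the unit-radius frame; every candidate has L = ρ·(t + p + q).
LSL: p² = 2 + d² − 2cos(α−β) + 2d(sin α − sin β) = 117.410534; p = √p² = 10.835614; φ = atan2(cos β − cos α, d + sin α − sin β) = -0.051406 rad; t = (φ − α) mod 2π = 5.647227 rad, q = (β − φ) mod 2π = 5.044660 rad → L = 4.81·(5.647227 + 10.835614 + 5.044660) = 4.81·21.527501 = 103.547281 m
RSR: p² = 2 + d² − 2cos(α−β) + 2d(sin β − sin α) = 61.087871; p = √p² = 7.815873; φ = atan2(cos α − cos β, d − sin α + sin β) = 0.071297 rad; t = (α − φ) mod 2π = 0.513255 rad, q = (φ − β) mod 2π = 1.361228 rad → L = 4.81·(0.513255 + 7.815873 + 1.361228) = 4.81·9.690357 = 46.610615 m
LSR: p² = d² − 2 + 2cos(α−β) + 2d(sin α + sin β) = 76.438733; p = √p² = 8.742925; φ = atan2(−cos α − cos β, d + sin α + sin β) − atan2(−2, p) = 0.100677 rad; t = (φ − α) mod 2π = 5.799311 rad, q = (φ − β) mod 2π = 1.390609 rad → L = 4.81·(5.799311 + 8.742925 + 1.390609) = 4.81·15.932844 = 76.636982 m
RSL: p² = d² − 2 + 2cos(α−β) − 2d(sin α + sin β) = 91.667346; p = √p² = 9.574307; φ = atan2(cos α + cos β, d − sin α − sin β) − atan2(2, p) = -0.092083 rad; t = (α − φ) mod 2π = 0.676634 rad, q = (β − φ) mod 2π = 5.085336 rad → L = 4.81·(0.676634 + 9.574307 + 5.085336) = 4.81·15.336277 = 73.767492 m
RLR: c = (6 − d² + 2cos(α−β) + 2d(sin α − sin β))/8 = -6.635984, |c| > 1 → infeasible
LRL: c = (6 − d² + 2cos(α−β) − 2d(sin α − sin β))/8 = -13.676317, |c| > 1 → infeasible
Shortest: RSR with L = 46.610615 m ≈ 46.6106 m
Convert RSR to answer units (arcs ×180/π): t = 0.513255·180/π = 29.4074°, p = ρ·p = 4.81·7.815873 = 37.5943 m, q = 1.361228·180/π = 77.9926°, L = 46.6106 m.

RSR: t = 29.4074°, p = 37.5943 m, q = 77.9926°, L = 46.6106 m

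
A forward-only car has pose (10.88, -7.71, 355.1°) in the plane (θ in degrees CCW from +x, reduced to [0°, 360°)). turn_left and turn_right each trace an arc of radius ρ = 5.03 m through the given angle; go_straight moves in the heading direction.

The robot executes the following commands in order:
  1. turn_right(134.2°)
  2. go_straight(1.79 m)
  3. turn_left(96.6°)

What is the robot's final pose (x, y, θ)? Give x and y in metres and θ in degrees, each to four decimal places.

(12.2858, -25.2060, 317.5000°)

set_pose: (x, y, θ) = (10.8800, -7.7100, 355.1000°), ρ = 5.03
turn_right(134.2°): centre at ρ to the right, rotate −134.2° → (13.7437, -16.5236, 220.9000°)
go_straight(1.79): x += 1.79·cos θ, y += 1.79·sin θ → (12.3907, -17.6955, 220.9000°)
turn_left(96.6°): centre at ρ to the left, rotate +96.6° → (12.2858, -25.2060, 317.5000°)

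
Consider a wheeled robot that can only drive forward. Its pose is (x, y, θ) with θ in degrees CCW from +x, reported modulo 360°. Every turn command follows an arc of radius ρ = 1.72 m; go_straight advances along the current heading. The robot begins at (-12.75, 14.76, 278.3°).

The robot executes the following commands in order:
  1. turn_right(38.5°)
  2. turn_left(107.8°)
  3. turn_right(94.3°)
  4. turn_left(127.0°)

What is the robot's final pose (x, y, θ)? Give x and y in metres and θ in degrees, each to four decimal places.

set_pose: (x, y, θ) = (-12.7500, 14.7600, 278.3000°), ρ = 1.72
turn_right(38.5°): centre at ρ to the right, rotate −38.5° → (-12.9654, 13.6465, 239.8000°)
turn_left(107.8°): centre at ρ to the left, rotate +107.8° → (-11.8482, 11.1014, 347.6000°)
turn_right(94.3°): centre at ρ to the right, rotate −94.3° → (-10.5701, 8.9273, 253.3000°)
turn_left(127.0°): centre at ρ to the left, rotate +127.0° → (-8.3259, 6.8199, 380.3000° ≡ 20.3000°)

(-8.3259, 6.8199, 20.3000°)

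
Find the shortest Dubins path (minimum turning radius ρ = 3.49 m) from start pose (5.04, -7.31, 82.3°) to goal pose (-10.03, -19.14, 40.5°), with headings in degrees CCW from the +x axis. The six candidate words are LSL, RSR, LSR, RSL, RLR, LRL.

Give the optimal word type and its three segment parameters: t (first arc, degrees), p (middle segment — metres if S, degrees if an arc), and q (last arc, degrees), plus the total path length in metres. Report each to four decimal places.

Let ψ = atan2(Δy, Δx) = atan2(-11.83, -15.07) = -141.8680° be the start→goal bearing.
Normalize: d = |goal − start| / ρ = 19.158648/3.49 = 5.489584, α = (θ_start − ψ) mod 360° = 224.1680° = 3.912469 rad, β = (θ_goal − ψ) mod 360° = 182.3680° = 3.182922 rad.
Common terms: sin α = -0.696764, cos α = -0.717300, sin β = -0.041317, cos β = -0.999146, cos(α−β) = 0.745476, d² = 30.135533. Work in radians in the unit-radius frame; every candidate has L = ρ·(t + p + q).
LSL: p² = 2 + d² − 2cos(α−β) + 2d(sin α − sin β) = 23.448317; p = √p² = 4.842346; φ = atan2(cos β − cos α, d + sin α − sin β) = -0.058237 rad; t = (φ − α) mod 2π = 2.312479 rad, q = (β − φ) mod 2π = 3.241159 rad → L = 3.49·(2.312479 + 4.842346 + 3.241159) = 3.49·10.395984 = 36.281984 m
RSR: p² = 2 + d² − 2cos(α−β) + 2d(sin β − sin α) = 37.840845; p = √p² = 6.151491; φ = atan2(cos α − cos β, d − sin α + sin β) = 0.045834 rad; t = (α − φ) mod 2π = 3.866636 rad, q = (φ − β) mod 2π = 3.146097 rad → L = 3.49·(3.866636 + 6.151491 + 3.146097) = 3.49·13.164224 = 45.943142 m
LSR: p² = d² − 2 + 2cos(α−β) + 2d(sin α + sin β) = 21.522966; p = √p² = 4.639285; φ = atan2(−cos α − cos β, d + sin α + sin β) − atan2(−2, p) = 0.753682 rad; t = (φ − α) mod 2π = 3.124398 rad, q = (φ − β) mod 2π = 3.853946 rad → L = 3.49·(3.124398 + 4.639285 + 3.853946) = 3.49·11.617629 = 40.545527 m
RSL: p² = d² − 2 + 2cos(α−β) − 2d(sin α + sin β) = 37.730003; p = √p² = 6.142475; φ = atan2(cos α + cos β, d − sin α − sin β) − atan2(2, p) = -0.583715 rad; t = (α − φ) mod 2π = 4.496184 rad, q = (β − φ) mod 2π = 3.766637 rad → L = 3.49·(4.496184 + 6.142475 + 3.766637) = 3.49·14.405296 = 50.274484 m
RLR: c = (6 − d² + 2cos(α−β) + 2d(sin α − sin β))/8 = -3.730106, |c| > 1 → infeasible
LRL: c = (6 − d² + 2cos(α−β) − 2d(sin α − sin β))/8 = -1.931040, |c| > 1 → infeasible
Shortest: LSL with L = 36.281984 m ≈ 36.2820 m
Convert LSL to answer units (arcs ×180/π): t = 2.312479·180/π = 132.4953°, p = ρ·p = 3.49·4.842346 = 16.8998 m, q = 3.241159·180/π = 185.7047°, L = 36.2820 m.

LSL: t = 132.4953°, p = 16.8998 m, q = 185.7047°, L = 36.2820 m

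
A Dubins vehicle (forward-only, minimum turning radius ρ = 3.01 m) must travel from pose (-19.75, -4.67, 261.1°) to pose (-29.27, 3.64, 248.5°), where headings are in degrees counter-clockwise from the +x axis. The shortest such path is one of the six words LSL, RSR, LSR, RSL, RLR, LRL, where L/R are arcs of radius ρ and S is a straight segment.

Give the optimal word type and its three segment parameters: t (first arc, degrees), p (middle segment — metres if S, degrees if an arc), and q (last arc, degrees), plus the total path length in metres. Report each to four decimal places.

Let ψ = atan2(Δy, Δx) = atan2(8.31, -9.52) = 138.8823° be the start→goal bearing.
Normalize: d = |goal − start| / ρ = 12.636712/3.01 = 4.198243, α = (θ_start − ψ) mod 360° = 122.2177° = 2.133101 rad, β = (θ_goal − ψ) mod 360° = 109.6177° = 1.913189 rad.
Common terms: sin α = 0.846029, cos α = -0.533137, sin β = 0.941954, cos β = -0.335742, cos(α−β) = 0.975917, d² = 17.625247. Work in radians in the unit-radius frame; every candidate has L = ρ·(t + p + q).
LSL: p² = 2 + d² − 2cos(α−β) + 2d(sin α − sin β) = 16.867979; p = √p² = 4.107064; φ = atan2(cos β − cos α, d + sin α − sin β) = 0.048081 rad; t = (φ − α) mod 2π = 4.198165 rad, q = (β − φ) mod 2π = 1.865109 rad → L = 3.01·(4.198165 + 4.107064 + 1.865109) = 3.01·10.170338 = 30.612718 m
RSR: p² = 2 + d² − 2cos(α−β) + 2d(sin β − sin α) = 18.478848; p = √p² = 4.298703; φ = atan2(cos α − cos β, d − sin α + sin β) = -0.045936 rad; t = (α − φ) mod 2π = 2.179037 rad, q = (φ − β) mod 2π = 4.324060 rad → L = 3.01·(2.179037 + 4.298703 + 4.324060) = 3.01·10.801800 = 32.513418 m
LSR: p² = d² − 2 + 2cos(α−β) + 2d(sin α + sin β) = 32.589852; p = √p² = 5.708752; φ = atan2(−cos α − cos β, d + sin α + sin β) − atan2(−2, p) = 0.481117 rad; t = (φ − α) mod 2π = 4.631201 rad, q = (φ − β) mod 2π = 4.851113 rad → L = 3.01·(4.631201 + 5.708752 + 4.851113) = 3.01·15.191066 = 45.725110 m
RSL: p² = d² − 2 + 2cos(α−β) − 2d(sin α + sin β) = 2.564309; p = √p² = 1.601346; φ = atan2(cos α + cos β, d − sin α − sin β) − atan2(2, p) = -1.241636 rad; t = (α − φ) mod 2π = 3.374737 rad, q = (β − φ) mod 2π = 3.154826 rad → L = 3.01·(3.374737 + 1.601346 + 3.154826) = 3.01·8.130909 = 24.474035 m
RLR: c = (6 − d² + 2cos(α−β) + 2d(sin α − sin β))/8 = -1.309856, |c| > 1 → infeasible
LRL: c = (6 − d² + 2cos(α−β) − 2d(sin α − sin β))/8 = -1.108497, |c| > 1 → infeasible
Shortest: RSL with L = 24.474035 m ≈ 24.4740 m
Convert RSL to answer units (arcs ×180/π): t = 3.374737·180/π = 193.3582°, p = ρ·p = 3.01·1.601346 = 4.8201 m, q = 3.154826·180/π = 180.7582°, L = 24.4740 m.

RSL: t = 193.3582°, p = 4.8201 m, q = 180.7582°, L = 24.4740 m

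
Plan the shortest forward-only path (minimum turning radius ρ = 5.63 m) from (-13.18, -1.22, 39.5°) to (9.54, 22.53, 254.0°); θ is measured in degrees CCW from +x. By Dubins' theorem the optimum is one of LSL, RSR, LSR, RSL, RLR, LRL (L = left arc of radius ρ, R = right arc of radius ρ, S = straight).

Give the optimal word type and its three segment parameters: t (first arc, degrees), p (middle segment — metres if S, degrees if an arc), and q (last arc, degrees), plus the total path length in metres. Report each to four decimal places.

Let ψ = atan2(Δy, Δx) = atan2(23.75, 22.72) = 46.2697° be the start→goal bearing.
Normalize: d = |goal − start| / ρ = 32.867323/5.63 = 5.837890, α = (θ_start − ψ) mod 360° = 353.2303° = 6.165031 rad, β = (θ_goal − ψ) mod 360° = 207.7303° = 3.625577 rad.
Common terms: sin α = -0.117880, cos α = 0.993028, sin β = -0.465310, cos β = -0.885148, cos(α−β) = -0.824126, d² = 34.080964. Work in radians in the unit-radius frame; every candidate has L = ρ·(t + p + q).
LSL: p² = 2 + d² − 2cos(α−β) + 2d(sin α − sin β) = 41.785732; p = √p² = 6.464188; φ = atan2(cos β − cos α, d + sin α − sin β) = -0.294803 rad; t = (φ − α) mod 2π = 6.106537 rad, q = (β − φ) mod 2π = 3.920379 rad → L = 5.63·(6.106537 + 6.464188 + 3.920379) = 5.63·16.491105 = 92.844921 m
RSR: p² = 2 + d² − 2cos(α−β) + 2d(sin β − sin α) = 33.672700; p = √p² = 5.802818; φ = atan2(cos α − cos β, d − sin α + sin β) = 0.329602 rad; t = (α − φ) mod 2π = 5.835429 rad, q = (φ − β) mod 2π = 2.987210 rad → L = 5.63·(5.835429 + 5.802818 + 2.987210) = 5.63·14.625458 = 82.341327 m
LSR: p² = d² − 2 + 2cos(α−β) + 2d(sin α + sin β) = 23.623523; p = √p² = 4.860404; φ = atan2(−cos α − cos β, d + sin α + sin β) − atan2(−2, p) = 0.369844 rad; t = (φ − α) mod 2π = 0.487998 rad, q = (φ − β) mod 2π = 3.027452 rad → L = 5.63·(0.487998 + 4.860404 + 3.027452) = 5.63·8.375853 = 47.156055 m
RSL: p² = d² − 2 + 2cos(α−β) − 2d(sin α + sin β) = 37.241900; p = √p² = 6.102614; φ = atan2(cos α + cos β, d − sin α − sin β) − atan2(2, p) = -0.299898 rad; t = (α − φ) mod 2π = 0.181744 rad, q = (β − φ) mod 2π = 3.925475 rad → L = 5.63·(0.181744 + 6.102614 + 3.925475) = 5.63·10.209833 = 57.481363 m
RLR: c = (6 − d² + 2cos(α−β) + 2d(sin α − sin β))/8 = -3.209088, |c| > 1 → infeasible
LRL: c = (6 − d² + 2cos(α−β) − 2d(sin α − sin β))/8 = -4.223216, |c| > 1 → infeasible
Shortest: LSR with L = 47.156055 m ≈ 47.1561 m
Convert LSR to answer units (arcs ×180/π): t = 0.487998·180/π = 27.9602°, p = ρ·p = 5.63·4.860404 = 27.3641 m, q = 3.027452·180/π = 173.4602°, L = 47.1561 m.

LSR: t = 27.9602°, p = 27.3641 m, q = 173.4602°, L = 47.1561 m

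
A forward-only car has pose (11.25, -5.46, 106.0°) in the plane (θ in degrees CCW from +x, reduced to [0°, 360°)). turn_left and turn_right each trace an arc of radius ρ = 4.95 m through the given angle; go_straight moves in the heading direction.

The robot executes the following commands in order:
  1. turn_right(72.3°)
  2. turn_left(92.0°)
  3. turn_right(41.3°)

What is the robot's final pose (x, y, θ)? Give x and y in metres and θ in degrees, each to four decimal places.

(13.6285, 10.4008, 84.4000°)

set_pose: (x, y, θ) = (11.2500, -5.4600, 106.0000°), ρ = 4.95
turn_right(72.3°): centre at ρ to the right, rotate −72.3° → (13.2618, 0.0226, 33.7000°)
turn_left(92.0°): centre at ρ to the left, rotate +92.0° → (14.5351, 7.0293, 125.7000°)
turn_right(41.3°): centre at ρ to the right, rotate −41.3° → (13.6285, 10.4008, 84.4000°)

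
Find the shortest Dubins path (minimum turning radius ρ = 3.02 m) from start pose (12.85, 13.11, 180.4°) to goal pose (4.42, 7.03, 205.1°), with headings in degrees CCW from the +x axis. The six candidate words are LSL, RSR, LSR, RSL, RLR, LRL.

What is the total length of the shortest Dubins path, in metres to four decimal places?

Let ψ = atan2(Δy, Δx) = atan2(-6.08, -8.43) = -144.1996° be the start→goal bearing.
Normalize: d = |goal − start| / ρ = 10.393811/3.02 = 3.441659, α = (θ_start − ψ) mod 360° = 324.5996° = 5.665332 rad, β = (θ_goal − ψ) mod 360° = 349.2996° = 6.096428 rad.
Common terms: sin α = -0.579287, cos α = 0.815124, sin β = -0.185674, cos β = 0.982611, cos(α−β) = 0.908508, d² = 11.845018. Work in radians in the unit-radius frame; every candidate has L = ρ·(t + p + q).
LSL: p² = 2 + d² − 2cos(α−β) + 2d(sin α − sin β) = 9.318635; p = √p² = 3.052644; φ = atan2(cos β − cos α, d + sin α − sin β) = 0.054894 rad; t = (φ − α) mod 2π = 0.672748 rad, q = (β − φ) mod 2π = 6.041534 rad → L = 3.02·(0.672748 + 3.052644 + 6.041534) = 3.02·9.766926 = 29.496115 m
RSR: p² = 2 + d² − 2cos(α−β) + 2d(sin β − sin α) = 14.737367; p = √p² = 3.838928; φ = atan2(cos α − cos β, d − sin α + sin β) = -0.043643 rad; t = (α − φ) mod 2π = 5.708974 rad, q = (φ − β) mod 2π = 0.143115 rad → L = 3.02·(5.708974 + 3.838928 + 0.143115) = 3.02·9.691017 = 29.266871 m
LSR: p² = d² − 2 + 2cos(α−β) + 2d(sin α + sin β) = 6.396566; p = √p² = 2.529143; φ = atan2(−cos α − cos β, d + sin α + sin β) − atan2(−2, p) = 0.077668 rad; t = (φ − α) mod 2π = 0.695522 rad, q = (φ − β) mod 2π = 0.264425 rad → L = 3.02·(0.695522 + 2.529143 + 0.264425) = 3.02·3.489090 = 10.537052 m
RSL: p² = d² − 2 + 2cos(α−β) − 2d(sin α + sin β) = 16.927502; p = √p² = 4.114305; φ = atan2(cos α + cos β, d − sin α − sin β) − atan2(2, p) = -0.048606 rad; t = (α − φ) mod 2π = 5.713938 rad, q = (β − φ) mod 2π = 6.145034 rad → L = 3.02·(5.713938 + 4.114305 + 6.145034) = 3.02·15.973277 = 48.239296 m
RLR: c = (6 − d² + 2cos(α−β) + 2d(sin α − sin β))/8 = -0.842171; p = 2π − arccos c = 3.711092 rad; φ = atan2(cos α − cos β, d − sin α + sin β) = -0.043643 rad; t = (α − φ + p/2) mod 2π = 1.281335 rad, q = (α − β − t + p) mod 2π = 1.998661 rad → L = 3.02·(1.281335 + 3.711092 + 1.998661) = 3.02·6.991088 = 21.113086 m
LRL: c = (6 − d² + 2cos(α−β) − 2d(sin α − sin β))/8 = -0.164829; p = 2π − arccos c = 4.546804 rad; φ = atan2(cos β − cos α, d + sin α − sin β) = 0.054894 rad; t = (φ − α + p/2) mod 2π = 2.946150 rad, q = (β − α − t + p) mod 2π = 2.031750 rad → L = 3.02·(2.946150 + 4.546804 + 2.031750) = 3.02·9.524704 = 28.764607 m
Shortest: LSR with L = 10.537052 m ≈ 10.5371 m

10.5371 m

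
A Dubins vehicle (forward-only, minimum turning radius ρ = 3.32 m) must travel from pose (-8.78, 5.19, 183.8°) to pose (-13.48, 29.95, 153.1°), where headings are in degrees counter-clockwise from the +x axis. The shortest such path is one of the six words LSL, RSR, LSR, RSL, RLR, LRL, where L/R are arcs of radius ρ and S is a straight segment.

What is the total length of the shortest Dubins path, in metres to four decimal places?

27.5898 m

Let ψ = atan2(Δy, Δx) = atan2(24.76, -4.70) = 100.7481° be the start→goal bearing.
Normalize: d = |goal − start| / ρ = 25.202135/3.32 = 7.591004, α = (θ_start − ψ) mod 360° = 83.0519° = 1.449528 rad, β = (θ_goal − ψ) mod 360° = 52.3519° = 0.913712 rad.
Common terms: sin α = 0.992656, cos α = 0.120971, sin β = 0.791777, cos β = 0.610811, cos(α−β) = 0.859852, d² = 57.623349. Work in radians in the unit-radius frame; every candidate has L = ρ·(t + p + q).
LSL: p² = 2 + d² − 2cos(α−β) + 2d(sin α − sin β) = 60.953396; p = √p² = 7.807266; φ = atan2(cos β − cos α, d + sin α − sin β) = 0.062783 rad; t = (φ − α) mod 2π = 4.896440 rad, q = (β − φ) mod 2π = 0.850930 rad → L = 3.32·(4.896440 + 7.807266 + 0.850930) = 3.32·13.554635 = 45.001388 m
RSR: p² = 2 + d² − 2cos(α−β) + 2d(sin β − sin α) = 54.853892; p = √p² = 7.406341; φ = atan2(cos α − cos β, d − sin α + sin β) = -0.066186 rad; t = (α − φ) mod 2π = 1.515715 rad, q = (φ − β) mod 2π = 5.303287 rad → L = 3.32·(1.515715 + 7.406341 + 5.303287) = 3.32·14.225343 = 47.228138 m
LSR: p² = d² − 2 + 2cos(α−β) + 2d(sin α + sin β) = 84.434328; p = √p² = 9.188815; φ = atan2(−cos α − cos β, d + sin α + sin β) − atan2(−2, p) = 0.136418 rad; t = (φ − α) mod 2π = 4.970075 rad, q = (φ − β) mod 2π = 5.505891 rad → L = 3.32·(4.970075 + 9.188815 + 5.505891) = 3.32·19.664782 = 65.287075 m
RSL: p² = d² − 2 + 2cos(α−β) − 2d(sin α + sin β) = 30.251779; p = √p² = 5.500162; φ = atan2(cos α + cos β, d − sin α − sin β) − atan2(2, p) = -0.223396 rad; t = (α − φ) mod 2π = 1.672924 rad, q = (β − φ) mod 2π = 1.137108 rad → L = 3.32·(1.672924 + 5.500162 + 1.137108) = 3.32·8.310195 = 27.589846 m
RLR: c = (6 − d² + 2cos(α−β) + 2d(sin α − sin β))/8 = -5.856737, |c| > 1 → infeasible
LRL: c = (6 − d² + 2cos(α−β) − 2d(sin α − sin β))/8 = -6.619175, |c| > 1 → infeasible
Shortest: RSL with L = 27.589846 m ≈ 27.5898 m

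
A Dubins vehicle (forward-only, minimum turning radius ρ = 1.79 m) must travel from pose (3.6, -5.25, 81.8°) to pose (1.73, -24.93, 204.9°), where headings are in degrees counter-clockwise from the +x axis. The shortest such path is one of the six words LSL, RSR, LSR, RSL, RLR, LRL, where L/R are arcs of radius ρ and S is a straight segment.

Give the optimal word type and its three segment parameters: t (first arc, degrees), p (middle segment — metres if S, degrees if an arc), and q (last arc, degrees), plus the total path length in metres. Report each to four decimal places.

RSR: t = 185.6698°, p = 18.3357 m, q = 51.2302°, L = 25.7368 m

Let ψ = atan2(Δy, Δx) = atan2(-19.68, -1.87) = -95.4280° be the start→goal bearing.
Normalize: d = |goal − start| / ρ = 19.768644/1.79 = 11.043935, α = (θ_start − ψ) mod 360° = 177.2280° = 3.093212 rad, β = (θ_goal − ψ) mod 360° = 300.3280° = 5.241712 rad.
Common terms: sin α = 0.048362, cos α = -0.998830, sin β = -0.863149, cos β = 0.504949, cos(α−β) = -0.546102, d² = 121.968509. Work in radians in the unit-radius frame; every candidate has L = ρ·(t + p + q).
LSL: p² = 2 + d² − 2cos(α−β) + 2d(sin α − sin β) = 145.194059; p = √p² = 12.049650; φ = atan2(cos β − cos α, d + sin α − sin β) = 0.125125 rad; t = (φ − α) mod 2π = 3.315099 rad, q = (β − φ) mod 2π = 5.116587 rad → L = 1.79·(3.315099 + 12.049650 + 5.116587) = 1.79·20.481335 = 36.661590 m
RSR: p² = 2 + d² − 2cos(α−β) + 2d(sin β − sin α) = 104.927367; p = √p² = 10.243406; φ = atan2(cos α − cos β, d − sin α + sin β) = -0.147337 rad; t = (α − φ) mod 2π = 3.240549 rad, q = (φ − β) mod 2π = 0.894136 rad → L = 1.79·(3.240549 + 10.243406 + 0.894136) = 1.79·14.378091 = 25.736783 m
LSR: p² = d² − 2 + 2cos(α−β) + 2d(sin α + sin β) = 100.879396; p = √p² = 10.043874; φ = atan2(−cos α − cos β, d + sin α + sin β) − atan2(−2, p) = 0.244800 rad; t = (φ − α) mod 2π = 3.434773 rad, q = (φ − β) mod 2π = 1.286273 rad → L = 1.79·(3.434773 + 10.043874 + 1.286273) = 1.79·14.764920 = 26.429207 m
RSL: p² = d² − 2 + 2cos(α−β) − 2d(sin α + sin β) = 136.873214; p = √p² = 11.699283; φ = atan2(cos α + cos β, d − sin α − sin β) − atan2(2, p) = -0.210937 rad; t = (α − φ) mod 2π = 3.304149 rad, q = (β − φ) mod 2π = 5.452649 rad → L = 1.79·(3.304149 + 11.699283 + 5.452649) = 1.79·20.456080 = 36.616383 m
RLR: c = (6 − d² + 2cos(α−β) + 2d(sin α − sin β))/8 = -12.115921, |c| > 1 → infeasible
LRL: c = (6 − d² + 2cos(α−β) − 2d(sin α − sin β))/8 = -17.149257, |c| > 1 → infeasible
Shortest: RSR with L = 25.736783 m ≈ 25.7368 m
Convert RSR to answer units (arcs ×180/π): t = 3.240549·180/π = 185.6698°, p = ρ·p = 1.79·10.243406 = 18.3357 m, q = 0.894136·180/π = 51.2302°, L = 25.7368 m.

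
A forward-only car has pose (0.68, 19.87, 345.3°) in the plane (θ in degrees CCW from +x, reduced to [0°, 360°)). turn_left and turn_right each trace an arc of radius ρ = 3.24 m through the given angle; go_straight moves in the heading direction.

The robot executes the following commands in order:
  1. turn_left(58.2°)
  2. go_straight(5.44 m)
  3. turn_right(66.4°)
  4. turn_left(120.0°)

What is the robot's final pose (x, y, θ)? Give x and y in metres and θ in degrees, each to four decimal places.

set_pose: (x, y, θ) = (0.6800, 19.8700, 345.3000°), ρ = 3.24
turn_left(58.2°): centre at ρ to the left, rotate +58.2° → (3.7324, 20.6537, 403.5000° ≡ 43.5000°)
go_straight(5.44): x += 5.44·cos θ, y += 5.44·sin θ → (7.6785, 24.3984, 43.5000°)
turn_right(66.4°): centre at ρ to the right, rotate −66.4° → (11.1695, 25.0328, -22.9000° ≡ 337.1000°)
turn_left(120.0°): centre at ρ to the left, rotate +120.0° → (15.6454, 28.4179, 457.1000° ≡ 97.1000°)

(15.6454, 28.4179, 97.1000°)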